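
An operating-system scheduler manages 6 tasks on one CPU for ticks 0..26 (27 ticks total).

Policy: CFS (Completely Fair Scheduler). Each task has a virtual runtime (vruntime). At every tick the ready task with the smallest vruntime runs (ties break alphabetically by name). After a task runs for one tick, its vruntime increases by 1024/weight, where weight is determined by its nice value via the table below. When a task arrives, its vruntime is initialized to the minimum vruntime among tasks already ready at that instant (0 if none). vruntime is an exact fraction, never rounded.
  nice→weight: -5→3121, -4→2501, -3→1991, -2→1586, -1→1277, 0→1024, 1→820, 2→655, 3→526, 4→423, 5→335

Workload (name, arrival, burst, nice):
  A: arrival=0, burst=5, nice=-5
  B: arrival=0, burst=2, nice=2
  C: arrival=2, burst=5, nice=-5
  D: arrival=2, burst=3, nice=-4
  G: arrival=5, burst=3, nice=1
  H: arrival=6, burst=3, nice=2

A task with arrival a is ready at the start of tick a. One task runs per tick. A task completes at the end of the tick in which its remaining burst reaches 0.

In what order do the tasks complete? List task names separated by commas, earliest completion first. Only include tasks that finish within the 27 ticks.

t=0: vr[A=0 B=0] → run A
t=1: vr[A=1024/3121 B=0] → run B
t=2: vr[A=1024/3121 B=1024/655 C=1024/3121 D=1024/3121] → run A
t=3: vr[A=2048/3121 B=1024/655 C=1024/3121 D=1024/3121] → run C
t=4: vr[A=2048/3121 B=1024/655 C=2048/3121 D=1024/3121] → run D
t=5: vr[A=2048/3121 B=1024/655 C=2048/3121 D=5756928/7805621 G=2048/3121] → run A
t=6: vr[A=3072/3121 B=1024/655 C=2048/3121 D=5756928/7805621 G=2048/3121 H=2048/3121] → run C
t=7: vr[A=3072/3121 B=1024/655 C=3072/3121 D=5756928/7805621 G=2048/3121 H=2048/3121] → run G
t=8: vr[A=3072/3121 B=1024/655 C=3072/3121 D=5756928/7805621 G=1218816/639805 H=2048/3121] → run H
t=9: vr[A=3072/3121 B=1024/655 C=3072/3121 D=5756928/7805621 G=1218816/639805 H=4537344/2044255] → run D
t=10: vr[A=3072/3121 B=1024/655 C=3072/3121 D=8952832/7805621 G=1218816/639805 H=4537344/2044255] → run A
t=11: vr[A=4096/3121 B=1024/655 C=3072/3121 D=8952832/7805621 G=1218816/639805 H=4537344/2044255] → run C
t=12: vr[A=4096/3121 B=1024/655 C=4096/3121 D=8952832/7805621 G=1218816/639805 H=4537344/2044255] → run D
t=13: vr[A=4096/3121 B=1024/655 C=4096/3121 G=1218816/639805 H=4537344/2044255] → run A
t=14: vr[B=1024/655 C=4096/3121 G=1218816/639805 H=4537344/2044255] → run C
t=15: vr[B=1024/655 C=5120/3121 G=1218816/639805 H=4537344/2044255] → run B
t=16: vr[C=5120/3121 G=1218816/639805 H=4537344/2044255] → run C
t=17: vr[G=1218816/639805 H=4537344/2044255] → run G
t=18: vr[G=2017792/639805 H=4537344/2044255] → run H
t=19: vr[G=2017792/639805 H=7733248/2044255] → run G
t=20: vr[H=7733248/2044255] → run H
t=21: (idle)
t=22: (idle)
t=23: (idle)
t=24: (idle)
t=25: (idle)
t=26: (idle)

completion order = D, A, B, C, G, H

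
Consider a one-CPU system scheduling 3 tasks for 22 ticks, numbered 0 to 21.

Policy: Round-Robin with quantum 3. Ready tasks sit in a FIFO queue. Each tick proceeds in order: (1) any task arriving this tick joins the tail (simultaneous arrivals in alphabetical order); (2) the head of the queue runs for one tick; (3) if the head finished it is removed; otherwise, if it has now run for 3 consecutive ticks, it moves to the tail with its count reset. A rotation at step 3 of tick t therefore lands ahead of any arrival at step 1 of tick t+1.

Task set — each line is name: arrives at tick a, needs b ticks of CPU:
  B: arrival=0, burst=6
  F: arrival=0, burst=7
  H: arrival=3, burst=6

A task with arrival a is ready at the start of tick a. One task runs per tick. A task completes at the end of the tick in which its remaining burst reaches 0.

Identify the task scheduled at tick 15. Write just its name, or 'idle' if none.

t=0: queue=[B,F] q_used=0 → run B
t=1: queue=[B,F] q_used=1 → run B
t=2: queue=[B,F] q_used=2 → run B
t=3: queue=[F,B,H] q_used=0 → run F
t=4: queue=[F,B,H] q_used=1 → run F
t=5: queue=[F,B,H] q_used=2 → run F
t=6: queue=[B,H,F] q_used=0 → run B
t=7: queue=[B,H,F] q_used=1 → run B
t=8: queue=[B,H,F] q_used=2 → run B
t=9: queue=[H,F] q_used=0 → run H
t=10: queue=[H,F] q_used=1 → run H
t=11: queue=[H,F] q_used=2 → run H
t=12: queue=[F,H] q_used=0 → run F
t=13: queue=[F,H] q_used=1 → run F
t=14: queue=[F,H] q_used=2 → run F
t=15: queue=[H,F] q_used=0 → run H
t=16: queue=[H,F] q_used=1 → run H
t=17: queue=[H,F] q_used=2 → run H
t=18: queue=[F] q_used=0 → run F
t=19: (idle)
t=20: (idle)
t=21: (idle)

running at tick 15 = H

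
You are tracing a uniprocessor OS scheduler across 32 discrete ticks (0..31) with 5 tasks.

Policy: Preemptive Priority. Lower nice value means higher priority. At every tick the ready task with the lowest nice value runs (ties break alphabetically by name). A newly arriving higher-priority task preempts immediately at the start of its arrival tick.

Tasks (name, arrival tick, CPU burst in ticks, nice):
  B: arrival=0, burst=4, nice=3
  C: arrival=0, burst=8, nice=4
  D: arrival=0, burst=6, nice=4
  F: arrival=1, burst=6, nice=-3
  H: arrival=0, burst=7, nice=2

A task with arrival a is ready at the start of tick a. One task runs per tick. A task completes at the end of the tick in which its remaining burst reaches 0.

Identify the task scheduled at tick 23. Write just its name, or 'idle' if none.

running at tick 23 = C

t=0: ready={B,C,D,H} → run H
t=1: ready={B,C,D,F,H} → run F
t=2: ready={B,C,D,F,H} → run F
t=3: ready={B,C,D,F,H} → run F
t=4: ready={B,C,D,F,H} → run F
t=5: ready={B,C,D,F,H} → run F
t=6: ready={B,C,D,F,H} → run F
t=7: ready={B,C,D,H} → run H
t=8: ready={B,C,D,H} → run H
t=9: ready={B,C,D,H} → run H
t=10: ready={B,C,D,H} → run H
t=11: ready={B,C,D,H} → run H
t=12: ready={B,C,D,H} → run H
t=13: ready={B,C,D} → run B
t=14: ready={B,C,D} → run B
t=15: ready={B,C,D} → run B
t=16: ready={B,C,D} → run B
t=17: ready={C,D} → run C
t=18: ready={C,D} → run C
t=19: ready={C,D} → run C
t=20: ready={C,D} → run C
t=21: ready={C,D} → run C
t=22: ready={C,D} → run C
t=23: ready={C,D} → run C
t=24: ready={C,D} → run C
t=25: ready={D} → run D
t=26: ready={D} → run D
t=27: ready={D} → run D
t=28: ready={D} → run D
t=29: ready={D} → run D
t=30: ready={D} → run D
t=31: (idle)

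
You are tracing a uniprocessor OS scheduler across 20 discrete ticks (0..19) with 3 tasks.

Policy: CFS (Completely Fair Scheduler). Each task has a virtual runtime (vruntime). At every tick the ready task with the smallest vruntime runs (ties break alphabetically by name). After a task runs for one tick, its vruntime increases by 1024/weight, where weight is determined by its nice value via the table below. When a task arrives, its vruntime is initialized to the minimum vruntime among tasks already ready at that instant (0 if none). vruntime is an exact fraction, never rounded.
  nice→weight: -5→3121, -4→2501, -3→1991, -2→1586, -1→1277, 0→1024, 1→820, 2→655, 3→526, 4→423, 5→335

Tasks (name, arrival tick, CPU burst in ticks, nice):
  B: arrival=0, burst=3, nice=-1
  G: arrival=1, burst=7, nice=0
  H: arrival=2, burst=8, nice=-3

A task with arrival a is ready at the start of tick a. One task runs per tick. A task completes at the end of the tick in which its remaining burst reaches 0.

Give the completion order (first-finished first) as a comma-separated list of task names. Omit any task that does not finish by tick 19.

completion order = B, H, G

t=0: vr[B=0] → run B
t=1: vr[B=1024/1277 G=1024/1277] → run B
t=2: vr[B=2048/1277 G=1024/1277 H=1024/1277] → run G
t=3: vr[B=2048/1277 G=2301/1277 H=1024/1277] → run H
t=4: vr[B=2048/1277 G=2301/1277 H=3346432/2542507] → run H
t=5: vr[B=2048/1277 G=2301/1277 H=4654080/2542507] → run B
t=6: vr[G=2301/1277 H=4654080/2542507] → run G
t=7: vr[G=3578/1277 H=4654080/2542507] → run H
t=8: vr[G=3578/1277 H=5961728/2542507] → run H
t=9: vr[G=3578/1277 H=7269376/2542507] → run G
t=10: vr[G=4855/1277 H=7269376/2542507] → run H
t=11: vr[G=4855/1277 H=8577024/2542507] → run H
t=12: vr[G=4855/1277 H=9884672/2542507] → run G
t=13: vr[G=6132/1277 H=9884672/2542507] → run H
t=14: vr[G=6132/1277 H=11192320/2542507] → run H
t=15: vr[G=6132/1277] → run G
t=16: vr[G=7409/1277] → run G
t=17: vr[G=8686/1277] → run G
t=18: (idle)
t=19: (idle)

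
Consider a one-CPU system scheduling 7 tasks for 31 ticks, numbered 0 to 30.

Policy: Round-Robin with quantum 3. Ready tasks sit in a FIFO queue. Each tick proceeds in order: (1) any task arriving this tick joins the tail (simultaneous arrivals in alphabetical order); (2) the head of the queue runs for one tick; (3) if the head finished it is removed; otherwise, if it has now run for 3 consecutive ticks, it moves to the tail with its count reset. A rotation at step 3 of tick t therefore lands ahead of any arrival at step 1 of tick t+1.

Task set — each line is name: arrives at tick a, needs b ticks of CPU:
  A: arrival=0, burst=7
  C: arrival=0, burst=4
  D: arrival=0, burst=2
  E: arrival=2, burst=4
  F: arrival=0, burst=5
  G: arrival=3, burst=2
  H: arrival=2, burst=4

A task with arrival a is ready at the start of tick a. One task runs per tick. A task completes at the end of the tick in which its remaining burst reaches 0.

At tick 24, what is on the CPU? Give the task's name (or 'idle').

t=0: queue=[A,C,D,F] q_used=0 → run A
t=1: queue=[A,C,D,F] q_used=1 → run A
t=2: queue=[A,C,D,F,E,H] q_used=2 → run A
t=3: queue=[C,D,F,E,H,A,G] q_used=0 → run C
t=4: queue=[C,D,F,E,H,A,G] q_used=1 → run C
t=5: queue=[C,D,F,E,H,A,G] q_used=2 → run C
t=6: queue=[D,F,E,H,A,G,C] q_used=0 → run D
t=7: queue=[D,F,E,H,A,G,C] q_used=1 → run D
t=8: queue=[F,E,H,A,G,C] q_used=0 → run F
t=9: queue=[F,E,H,A,G,C] q_used=1 → run F
t=10: queue=[F,E,H,A,G,C] q_used=2 → run F
t=11: queue=[E,H,A,G,C,F] q_used=0 → run E
t=12: queue=[E,H,A,G,C,F] q_used=1 → run E
t=13: queue=[E,H,A,G,C,F] q_used=2 → run E
t=14: queue=[H,A,G,C,F,E] q_used=0 → run H
t=15: queue=[H,A,G,C,F,E] q_used=1 → run H
t=16: queue=[H,A,G,C,F,E] q_used=2 → run H
t=17: queue=[A,G,C,F,E,H] q_used=0 → run A
t=18: queue=[A,G,C,F,E,H] q_used=1 → run A
t=19: queue=[A,G,C,F,E,H] q_used=2 → run A
t=20: queue=[G,C,F,E,H,A] q_used=0 → run G
t=21: queue=[G,C,F,E,H,A] q_used=1 → run G
t=22: queue=[C,F,E,H,A] q_used=0 → run C
t=23: queue=[F,E,H,A] q_used=0 → run F
t=24: queue=[F,E,H,A] q_used=1 → run F
t=25: queue=[E,H,A] q_used=0 → run E
t=26: queue=[H,A] q_used=0 → run H
t=27: queue=[A] q_used=0 → run A
t=28: (idle)
t=29: (idle)
t=30: (idle)

running at tick 24 = F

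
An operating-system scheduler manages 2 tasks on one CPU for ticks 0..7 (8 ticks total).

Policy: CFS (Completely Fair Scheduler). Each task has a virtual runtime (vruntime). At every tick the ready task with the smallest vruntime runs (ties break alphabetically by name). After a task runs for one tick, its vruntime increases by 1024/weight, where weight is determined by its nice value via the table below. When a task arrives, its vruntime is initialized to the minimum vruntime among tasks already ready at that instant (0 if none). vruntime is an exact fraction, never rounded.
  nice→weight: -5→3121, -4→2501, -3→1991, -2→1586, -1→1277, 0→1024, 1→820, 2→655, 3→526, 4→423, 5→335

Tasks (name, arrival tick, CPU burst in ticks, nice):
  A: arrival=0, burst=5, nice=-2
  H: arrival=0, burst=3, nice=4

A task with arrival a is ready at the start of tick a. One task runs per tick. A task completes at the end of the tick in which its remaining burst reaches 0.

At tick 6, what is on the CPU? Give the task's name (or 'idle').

t=0: vr[A=0 H=0] → run A
t=1: vr[A=512/793 H=0] → run H
t=2: vr[A=512/793 H=1024/423] → run A
t=3: vr[A=1024/793 H=1024/423] → run A
t=4: vr[A=1536/793 H=1024/423] → run A
t=5: vr[A=2048/793 H=1024/423] → run H
t=6: vr[A=2048/793 H=2048/423] → run A
t=7: vr[H=2048/423] → run H

running at tick 6 = A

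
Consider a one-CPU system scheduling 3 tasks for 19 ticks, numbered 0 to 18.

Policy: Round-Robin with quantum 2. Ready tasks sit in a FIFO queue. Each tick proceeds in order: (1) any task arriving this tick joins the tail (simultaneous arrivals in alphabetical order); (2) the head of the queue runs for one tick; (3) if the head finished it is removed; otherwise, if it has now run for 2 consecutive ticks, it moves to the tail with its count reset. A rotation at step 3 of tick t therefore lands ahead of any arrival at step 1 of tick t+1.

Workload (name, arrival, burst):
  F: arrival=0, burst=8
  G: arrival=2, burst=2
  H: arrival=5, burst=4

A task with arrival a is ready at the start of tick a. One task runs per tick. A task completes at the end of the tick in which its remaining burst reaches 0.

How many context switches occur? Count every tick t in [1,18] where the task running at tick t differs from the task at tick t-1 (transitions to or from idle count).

context switches = 6

t=0: queue=[F] q_used=0 → run F
t=1: queue=[F] q_used=1 → run F
t=2: queue=[F,G] q_used=0 → run F
t=3: queue=[F,G] q_used=1 → run F
t=4: queue=[G,F] q_used=0 → run G
t=5: queue=[G,F,H] q_used=1 → run G
t=6: queue=[F,H] q_used=0 → run F
t=7: queue=[F,H] q_used=1 → run F
t=8: queue=[H,F] q_used=0 → run H
t=9: queue=[H,F] q_used=1 → run H
t=10: queue=[F,H] q_used=0 → run F
t=11: queue=[F,H] q_used=1 → run F
t=12: queue=[H] q_used=0 → run H
t=13: queue=[H] q_used=1 → run H
t=14: (idle)
t=15: (idle)
t=16: (idle)
t=17: (idle)
t=18: (idle)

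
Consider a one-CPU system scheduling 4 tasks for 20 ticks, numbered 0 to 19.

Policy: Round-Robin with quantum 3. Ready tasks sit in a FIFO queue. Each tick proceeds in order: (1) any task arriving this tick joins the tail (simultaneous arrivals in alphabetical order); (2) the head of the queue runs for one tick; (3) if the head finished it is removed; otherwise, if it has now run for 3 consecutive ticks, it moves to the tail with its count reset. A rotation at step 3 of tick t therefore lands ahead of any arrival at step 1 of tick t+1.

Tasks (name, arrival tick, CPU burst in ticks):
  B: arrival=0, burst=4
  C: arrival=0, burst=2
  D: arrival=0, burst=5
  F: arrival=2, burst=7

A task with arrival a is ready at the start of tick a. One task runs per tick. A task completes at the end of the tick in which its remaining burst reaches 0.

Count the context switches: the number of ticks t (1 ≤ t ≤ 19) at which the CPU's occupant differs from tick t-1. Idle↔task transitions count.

t=0: queue=[B,C,D] q_used=0 → run B
t=1: queue=[B,C,D] q_used=1 → run B
t=2: queue=[B,C,D,F] q_used=2 → run B
t=3: queue=[C,D,F,B] q_used=0 → run C
t=4: queue=[C,D,F,B] q_used=1 → run C
t=5: queue=[D,F,B] q_used=0 → run D
t=6: queue=[D,F,B] q_used=1 → run D
t=7: queue=[D,F,B] q_used=2 → run D
t=8: queue=[F,B,D] q_used=0 → run F
t=9: queue=[F,B,D] q_used=1 → run F
t=10: queue=[F,B,D] q_used=2 → run F
t=11: queue=[B,D,F] q_used=0 → run B
t=12: queue=[D,F] q_used=0 → run D
t=13: queue=[D,F] q_used=1 → run D
t=14: queue=[F] q_used=0 → run F
t=15: queue=[F] q_used=1 → run F
t=16: queue=[F] q_used=2 → run F
t=17: queue=[F] q_used=0 → run F
t=18: (idle)
t=19: (idle)

context switches = 7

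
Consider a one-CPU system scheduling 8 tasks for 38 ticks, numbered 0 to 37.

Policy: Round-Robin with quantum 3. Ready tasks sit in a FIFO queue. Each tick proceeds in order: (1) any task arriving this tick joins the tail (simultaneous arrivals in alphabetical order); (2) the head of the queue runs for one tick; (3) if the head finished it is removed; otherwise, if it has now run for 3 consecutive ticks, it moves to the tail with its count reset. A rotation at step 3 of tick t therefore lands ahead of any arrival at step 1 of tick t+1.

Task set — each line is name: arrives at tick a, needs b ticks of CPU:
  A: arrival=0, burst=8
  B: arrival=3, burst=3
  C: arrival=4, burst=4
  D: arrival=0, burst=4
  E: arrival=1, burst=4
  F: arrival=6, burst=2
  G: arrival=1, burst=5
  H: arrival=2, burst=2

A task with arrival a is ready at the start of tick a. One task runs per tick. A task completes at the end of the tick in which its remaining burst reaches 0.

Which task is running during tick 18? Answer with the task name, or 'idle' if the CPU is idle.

t=0: queue=[A,D] q_used=0 → run A
t=1: queue=[A,D,E,G] q_used=1 → run A
t=2: queue=[A,D,E,G,H] q_used=2 → run A
t=3: queue=[D,E,G,H,A,B] q_used=0 → run D
t=4: queue=[D,E,G,H,A,B,C] q_used=1 → run D
t=5: queue=[D,E,G,H,A,B,C] q_used=2 → run D
t=6: queue=[E,G,H,A,B,C,D,F] q_used=0 → run E
t=7: queue=[E,G,H,A,B,C,D,F] q_used=1 → run E
t=8: queue=[E,G,H,A,B,C,D,F] q_used=2 → run E
t=9: queue=[G,H,A,B,C,D,F,E] q_used=0 → run G
t=10: queue=[G,H,A,B,C,D,F,E] q_used=1 → run G
t=11: queue=[G,H,A,B,C,D,F,E] q_used=2 → run G
t=12: queue=[H,A,B,C,D,F,E,G] q_used=0 → run H
t=13: queue=[H,A,B,C,D,F,E,G] q_used=1 → run H
t=14: queue=[A,B,C,D,F,E,G] q_used=0 → run A
t=15: queue=[A,B,C,D,F,E,G] q_used=1 → run A
t=16: queue=[A,B,C,D,F,E,G] q_used=2 → run A
t=17: queue=[B,C,D,F,E,G,A] q_used=0 → run B
t=18: queue=[B,C,D,F,E,G,A] q_used=1 → run B
t=19: queue=[B,C,D,F,E,G,A] q_used=2 → run B
t=20: queue=[C,D,F,E,G,A] q_used=0 → run C
t=21: queue=[C,D,F,E,G,A] q_used=1 → run C
t=22: queue=[C,D,F,E,G,A] q_used=2 → run C
t=23: queue=[D,F,E,G,A,C] q_used=0 → run D
t=24: queue=[F,E,G,A,C] q_used=0 → run F
t=25: queue=[F,E,G,A,C] q_used=1 → run F
t=26: queue=[E,G,A,C] q_used=0 → run E
t=27: queue=[G,A,C] q_used=0 → run G
t=28: queue=[G,A,C] q_used=1 → run G
t=29: queue=[A,C] q_used=0 → run A
t=30: queue=[A,C] q_used=1 → run A
t=31: queue=[C] q_used=0 → run C
t=32: (idle)
t=33: (idle)
t=34: (idle)
t=35: (idle)
t=36: (idle)
t=37: (idle)

running at tick 18 = B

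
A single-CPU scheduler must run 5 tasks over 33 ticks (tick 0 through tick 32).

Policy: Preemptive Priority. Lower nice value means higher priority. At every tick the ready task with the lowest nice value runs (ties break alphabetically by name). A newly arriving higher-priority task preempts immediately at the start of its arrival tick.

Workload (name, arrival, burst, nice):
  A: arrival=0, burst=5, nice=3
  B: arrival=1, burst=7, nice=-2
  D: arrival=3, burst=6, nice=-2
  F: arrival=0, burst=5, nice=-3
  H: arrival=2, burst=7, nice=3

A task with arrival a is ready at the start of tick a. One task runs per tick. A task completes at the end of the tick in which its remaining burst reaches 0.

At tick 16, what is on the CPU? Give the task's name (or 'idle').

running at tick 16 = D

t=0: ready={A,F} → run F
t=1: ready={A,B,F} → run F
t=2: ready={A,B,F,H} → run F
t=3: ready={A,B,D,F,H} → run F
t=4: ready={A,B,D,F,H} → run F
t=5: ready={A,B,D,H} → run B
t=6: ready={A,B,D,H} → run B
t=7: ready={A,B,D,H} → run B
t=8: ready={A,B,D,H} → run B
t=9: ready={A,B,D,H} → run B
t=10: ready={A,B,D,H} → run B
t=11: ready={A,B,D,H} → run B
t=12: ready={A,D,H} → run D
t=13: ready={A,D,H} → run D
t=14: ready={A,D,H} → run D
t=15: ready={A,D,H} → run D
t=16: ready={A,D,H} → run D
t=17: ready={A,D,H} → run D
t=18: ready={A,H} → run A
t=19: ready={A,H} → run A
t=20: ready={A,H} → run A
t=21: ready={A,H} → run A
t=22: ready={A,H} → run A
t=23: ready={H} → run H
t=24: ready={H} → run H
t=25: ready={H} → run H
t=26: ready={H} → run H
t=27: ready={H} → run H
t=28: ready={H} → run H
t=29: ready={H} → run H
t=30: (idle)
t=31: (idle)
t=32: (idle)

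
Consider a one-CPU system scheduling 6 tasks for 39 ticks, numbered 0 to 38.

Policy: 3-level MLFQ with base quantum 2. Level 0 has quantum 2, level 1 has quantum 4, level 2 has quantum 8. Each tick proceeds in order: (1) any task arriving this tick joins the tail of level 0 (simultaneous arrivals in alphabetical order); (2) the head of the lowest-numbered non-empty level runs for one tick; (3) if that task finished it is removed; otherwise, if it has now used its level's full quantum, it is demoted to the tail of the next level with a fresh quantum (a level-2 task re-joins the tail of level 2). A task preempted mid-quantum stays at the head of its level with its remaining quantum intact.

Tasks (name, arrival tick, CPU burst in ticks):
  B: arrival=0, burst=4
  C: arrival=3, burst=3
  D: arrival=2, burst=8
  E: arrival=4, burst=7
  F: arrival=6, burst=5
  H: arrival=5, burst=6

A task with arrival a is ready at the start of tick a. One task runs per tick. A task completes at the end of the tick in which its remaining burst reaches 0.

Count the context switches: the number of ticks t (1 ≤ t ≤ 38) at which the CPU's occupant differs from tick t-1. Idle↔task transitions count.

context switches = 14

t=0: L0/L1/L2 = B/-/- → run B
t=1: L0/L1/L2 = B/-/- → run B
t=2: L0/L1/L2 = D/B/- → run D
t=3: L0/L1/L2 = DC/B/- → run D
t=4: L0/L1/L2 = CE/BD/- → run C
t=5: L0/L1/L2 = CEH/BD/- → run C
t=6: L0/L1/L2 = EHF/BDC/- → run E
t=7: L0/L1/L2 = EHF/BDC/- → run E
t=8: L0/L1/L2 = HF/BDCE/- → run H
t=9: L0/L1/L2 = HF/BDCE/- → run H
t=10: L0/L1/L2 = F/BDCEH/- → run F
t=11: L0/L1/L2 = F/BDCEH/- → run F
t=12: L0/L1/L2 = -/BDCEHF/- → run B
t=13: L0/L1/L2 = -/BDCEHF/- → run B
t=14: L0/L1/L2 = -/DCEHF/- → run D
t=15: L0/L1/L2 = -/DCEHF/- → run D
t=16: L0/L1/L2 = -/DCEHF/- → run D
t=17: L0/L1/L2 = -/DCEHF/- → run D
t=18: L0/L1/L2 = -/CEHF/D → run C
t=19: L0/L1/L2 = -/EHF/D → run E
t=20: L0/L1/L2 = -/EHF/D → run E
t=21: L0/L1/L2 = -/EHF/D → run E
t=22: L0/L1/L2 = -/EHF/D → run E
t=23: L0/L1/L2 = -/HF/DE → run H
t=24: L0/L1/L2 = -/HF/DE → run H
t=25: L0/L1/L2 = -/HF/DE → run H
t=26: L0/L1/L2 = -/HF/DE → run H
t=27: L0/L1/L2 = -/F/DE → run F
t=28: L0/L1/L2 = -/F/DE → run F
t=29: L0/L1/L2 = -/F/DE → run F
t=30: L0/L1/L2 = -/-/DE → run D
t=31: L0/L1/L2 = -/-/DE → run D
t=32: L0/L1/L2 = -/-/E → run E
t=33: (idle)
t=34: (idle)
t=35: (idle)
t=36: (idle)
t=37: (idle)
t=38: (idle)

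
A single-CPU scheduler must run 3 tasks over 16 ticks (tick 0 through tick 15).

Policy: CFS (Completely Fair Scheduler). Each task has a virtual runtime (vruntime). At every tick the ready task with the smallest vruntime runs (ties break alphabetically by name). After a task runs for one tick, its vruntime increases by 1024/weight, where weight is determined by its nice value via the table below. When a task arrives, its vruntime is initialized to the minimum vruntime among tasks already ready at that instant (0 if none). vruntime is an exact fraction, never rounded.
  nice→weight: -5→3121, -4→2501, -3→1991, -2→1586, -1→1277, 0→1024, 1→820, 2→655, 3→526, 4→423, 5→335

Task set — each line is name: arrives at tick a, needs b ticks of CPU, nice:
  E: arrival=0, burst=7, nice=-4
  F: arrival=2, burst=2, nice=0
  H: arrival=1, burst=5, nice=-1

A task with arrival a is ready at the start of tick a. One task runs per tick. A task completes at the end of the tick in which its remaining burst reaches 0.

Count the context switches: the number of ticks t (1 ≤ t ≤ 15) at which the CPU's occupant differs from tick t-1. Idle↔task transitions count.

context switches = 11

t=0: vr[E=0] → run E
t=1: vr[E=1024/2501 H=1024/2501] → run E
t=2: vr[E=2048/2501 F=1024/2501 H=1024/2501] → run F
t=3: vr[E=2048/2501 F=3525/2501 H=1024/2501] → run H
t=4: vr[E=2048/2501 F=3525/2501 H=3868672/3193777] → run E
t=5: vr[E=3072/2501 F=3525/2501 H=3868672/3193777] → run H
t=6: vr[E=3072/2501 F=3525/2501 H=6429696/3193777] → run E
t=7: vr[E=4096/2501 F=3525/2501 H=6429696/3193777] → run F
t=8: vr[E=4096/2501 H=6429696/3193777] → run E
t=9: vr[E=5120/2501 H=6429696/3193777] → run H
t=10: vr[E=5120/2501 H=8990720/3193777] → run E
t=11: vr[E=6144/2501 H=8990720/3193777] → run E
t=12: vr[H=8990720/3193777] → run H
t=13: vr[H=11551744/3193777] → run H
t=14: (idle)
t=15: (idle)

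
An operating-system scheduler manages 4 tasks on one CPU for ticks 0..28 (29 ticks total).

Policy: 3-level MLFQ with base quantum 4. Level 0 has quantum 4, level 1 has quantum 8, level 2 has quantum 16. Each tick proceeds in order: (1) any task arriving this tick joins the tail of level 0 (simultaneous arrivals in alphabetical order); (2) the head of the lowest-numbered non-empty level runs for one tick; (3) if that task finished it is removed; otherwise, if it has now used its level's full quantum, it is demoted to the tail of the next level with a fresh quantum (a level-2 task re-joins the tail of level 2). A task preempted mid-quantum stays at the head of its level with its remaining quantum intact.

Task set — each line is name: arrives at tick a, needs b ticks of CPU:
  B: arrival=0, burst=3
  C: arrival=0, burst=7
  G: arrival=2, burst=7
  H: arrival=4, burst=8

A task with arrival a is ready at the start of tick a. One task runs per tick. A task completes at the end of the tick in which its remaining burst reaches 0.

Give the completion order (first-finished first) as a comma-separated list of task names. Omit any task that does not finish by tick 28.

t=0: L0/L1/L2 = BC/-/- → run B
t=1: L0/L1/L2 = BC/-/- → run B
t=2: L0/L1/L2 = BCG/-/- → run B
t=3: L0/L1/L2 = CG/-/- → run C
t=4: L0/L1/L2 = CGH/-/- → run C
t=5: L0/L1/L2 = CGH/-/- → run C
t=6: L0/L1/L2 = CGH/-/- → run C
t=7: L0/L1/L2 = GH/C/- → run G
t=8: L0/L1/L2 = GH/C/- → run G
t=9: L0/L1/L2 = GH/C/- → run G
t=10: L0/L1/L2 = GH/C/- → run G
t=11: L0/L1/L2 = H/CG/- → run H
t=12: L0/L1/L2 = H/CG/- → run H
t=13: L0/L1/L2 = H/CG/- → run H
t=14: L0/L1/L2 = H/CG/- → run H
t=15: L0/L1/L2 = -/CGH/- → run C
t=16: L0/L1/L2 = -/CGH/- → run C
t=17: L0/L1/L2 = -/CGH/- → run C
t=18: L0/L1/L2 = -/GH/- → run G
t=19: L0/L1/L2 = -/GH/- → run G
t=20: L0/L1/L2 = -/GH/- → run G
t=21: L0/L1/L2 = -/H/- → run H
t=22: L0/L1/L2 = -/H/- → run H
t=23: L0/L1/L2 = -/H/- → run H
t=24: L0/L1/L2 = -/H/- → run H
t=25: (idle)
t=26: (idle)
t=27: (idle)
t=28: (idle)

completion order = B, C, G, H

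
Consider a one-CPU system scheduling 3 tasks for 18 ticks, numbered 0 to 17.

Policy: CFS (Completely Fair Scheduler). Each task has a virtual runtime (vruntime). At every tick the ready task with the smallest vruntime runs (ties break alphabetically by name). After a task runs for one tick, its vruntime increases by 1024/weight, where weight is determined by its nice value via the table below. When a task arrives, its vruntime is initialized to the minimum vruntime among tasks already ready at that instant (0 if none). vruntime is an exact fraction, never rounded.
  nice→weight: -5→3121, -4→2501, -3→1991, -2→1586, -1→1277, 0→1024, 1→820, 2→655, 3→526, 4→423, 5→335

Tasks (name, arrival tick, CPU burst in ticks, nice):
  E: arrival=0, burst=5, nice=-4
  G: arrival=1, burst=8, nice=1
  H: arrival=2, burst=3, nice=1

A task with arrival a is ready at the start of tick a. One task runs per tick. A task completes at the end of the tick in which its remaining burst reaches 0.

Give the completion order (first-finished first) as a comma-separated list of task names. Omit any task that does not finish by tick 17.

completion order = E, H, G

t=0: vr[E=0] → run E
t=1: vr[E=1024/2501 G=1024/2501] → run E
t=2: vr[E=2048/2501 G=1024/2501 H=1024/2501] → run G
t=3: vr[E=2048/2501 G=20736/12505 H=1024/2501] → run H
t=4: vr[E=2048/2501 G=20736/12505 H=20736/12505] → run E
t=5: vr[E=3072/2501 G=20736/12505 H=20736/12505] → run E
t=6: vr[E=4096/2501 G=20736/12505 H=20736/12505] → run E
t=7: vr[G=20736/12505 H=20736/12505] → run G
t=8: vr[G=36352/12505 H=20736/12505] → run H
t=9: vr[G=36352/12505 H=36352/12505] → run G
t=10: vr[G=51968/12505 H=36352/12505] → run H
t=11: vr[G=51968/12505] → run G
t=12: vr[G=67584/12505] → run G
t=13: vr[G=16640/2501] → run G
t=14: vr[G=98816/12505] → run G
t=15: vr[G=114432/12505] → run G
t=16: (idle)
t=17: (idle)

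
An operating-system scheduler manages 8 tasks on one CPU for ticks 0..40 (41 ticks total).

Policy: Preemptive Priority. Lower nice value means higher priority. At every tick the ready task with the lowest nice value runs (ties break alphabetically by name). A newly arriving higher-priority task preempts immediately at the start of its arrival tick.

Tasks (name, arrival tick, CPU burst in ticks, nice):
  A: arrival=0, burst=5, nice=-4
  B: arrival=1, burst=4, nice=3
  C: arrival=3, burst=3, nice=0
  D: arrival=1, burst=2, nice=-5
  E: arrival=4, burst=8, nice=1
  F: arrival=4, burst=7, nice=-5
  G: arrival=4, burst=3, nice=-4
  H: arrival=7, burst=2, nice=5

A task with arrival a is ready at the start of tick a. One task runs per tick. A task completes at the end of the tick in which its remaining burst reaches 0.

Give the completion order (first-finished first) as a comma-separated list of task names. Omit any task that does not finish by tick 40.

completion order = D, F, A, G, C, E, B, H

t=0: ready={A} → run A
t=1: ready={A,B,D} → run D
t=2: ready={A,B,D} → run D
t=3: ready={A,B,C} → run A
t=4: ready={A,B,C,E,F,G} → run F
t=5: ready={A,B,C,E,F,G} → run F
t=6: ready={A,B,C,E,F,G} → run F
t=7: ready={A,B,C,E,F,G,H} → run F
t=8: ready={A,B,C,E,F,G,H} → run F
t=9: ready={A,B,C,E,F,G,H} → run F
t=10: ready={A,B,C,E,F,G,H} → run F
t=11: ready={A,B,C,E,G,H} → run A
t=12: ready={A,B,C,E,G,H} → run A
t=13: ready={A,B,C,E,G,H} → run A
t=14: ready={B,C,E,G,H} → run G
t=15: ready={B,C,E,G,H} → run G
t=16: ready={B,C,E,G,H} → run G
t=17: ready={B,C,E,H} → run C
t=18: ready={B,C,E,H} → run C
t=19: ready={B,C,E,H} → run C
t=20: ready={B,E,H} → run E
t=21: ready={B,E,H} → run E
t=22: ready={B,E,H} → run E
t=23: ready={B,E,H} → run E
t=24: ready={B,E,H} → run E
t=25: ready={B,E,H} → run E
t=26: ready={B,E,H} → run E
t=27: ready={B,E,H} → run E
t=28: ready={B,H} → run B
t=29: ready={B,H} → run B
t=30: ready={B,H} → run B
t=31: ready={B,H} → run B
t=32: ready={H} → run H
t=33: ready={H} → run H
t=34: (idle)
t=35: (idle)
t=36: (idle)
t=37: (idle)
t=38: (idle)
t=39: (idle)
t=40: (idle)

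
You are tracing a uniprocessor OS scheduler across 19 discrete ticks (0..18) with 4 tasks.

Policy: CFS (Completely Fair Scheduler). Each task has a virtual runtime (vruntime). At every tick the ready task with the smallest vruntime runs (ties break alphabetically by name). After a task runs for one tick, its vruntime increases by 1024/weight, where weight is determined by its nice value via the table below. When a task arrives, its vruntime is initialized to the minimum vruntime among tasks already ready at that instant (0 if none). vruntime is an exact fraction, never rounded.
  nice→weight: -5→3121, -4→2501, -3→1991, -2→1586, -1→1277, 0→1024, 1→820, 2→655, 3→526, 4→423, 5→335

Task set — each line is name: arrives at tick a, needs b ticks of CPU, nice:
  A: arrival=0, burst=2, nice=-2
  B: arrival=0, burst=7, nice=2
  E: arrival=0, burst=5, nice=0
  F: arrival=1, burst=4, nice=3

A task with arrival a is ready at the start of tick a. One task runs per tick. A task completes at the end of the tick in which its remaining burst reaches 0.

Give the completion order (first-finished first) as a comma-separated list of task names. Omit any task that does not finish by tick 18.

completion order = A, E, F, B

t=0: vr[A=0 B=0 E=0] → run A
t=1: vr[A=512/793 B=0 E=0 F=0] → run B
t=2: vr[A=512/793 B=1024/655 E=0 F=0] → run E
t=3: vr[A=512/793 B=1024/655 E=1 F=0] → run F
t=4: vr[A=512/793 B=1024/655 E=1 F=512/263] → run A
t=5: vr[B=1024/655 E=1 F=512/263] → run E
t=6: vr[B=1024/655 E=2 F=512/263] → run B
t=7: vr[B=2048/655 E=2 F=512/263] → run F
t=8: vr[B=2048/655 E=2 F=1024/263] → run E
t=9: vr[B=2048/655 E=3 F=1024/263] → run E
t=10: vr[B=2048/655 E=4 F=1024/263] → run B
t=11: vr[B=3072/655 E=4 F=1024/263] → run F
t=12: vr[B=3072/655 E=4 F=1536/263] → run E
t=13: vr[B=3072/655 F=1536/263] → run B
t=14: vr[B=4096/655 F=1536/263] → run F
t=15: vr[B=4096/655] → run B
t=16: vr[B=1024/131] → run B
t=17: vr[B=6144/655] → run B
t=18: (idle)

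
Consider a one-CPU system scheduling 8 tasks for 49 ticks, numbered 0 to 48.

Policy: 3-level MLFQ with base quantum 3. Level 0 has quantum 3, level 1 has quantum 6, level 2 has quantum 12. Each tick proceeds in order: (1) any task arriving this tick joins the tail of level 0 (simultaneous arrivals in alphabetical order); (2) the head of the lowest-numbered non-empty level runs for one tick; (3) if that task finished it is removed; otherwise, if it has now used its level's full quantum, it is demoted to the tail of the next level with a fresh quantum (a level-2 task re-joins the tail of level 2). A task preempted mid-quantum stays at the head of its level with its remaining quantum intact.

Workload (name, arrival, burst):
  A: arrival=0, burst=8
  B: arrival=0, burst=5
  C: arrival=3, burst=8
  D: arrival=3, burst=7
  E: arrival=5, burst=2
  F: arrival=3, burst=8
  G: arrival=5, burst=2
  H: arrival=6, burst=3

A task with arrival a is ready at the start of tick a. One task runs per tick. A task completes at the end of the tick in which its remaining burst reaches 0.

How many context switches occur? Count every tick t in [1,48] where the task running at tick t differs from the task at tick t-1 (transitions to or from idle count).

context switches = 13

t=0: L0/L1/L2 = AB/-/- → run A
t=1: L0/L1/L2 = AB/-/- → run A
t=2: L0/L1/L2 = AB/-/- → run A
t=3: L0/L1/L2 = BCDF/A/- → run B
t=4: L0/L1/L2 = BCDF/A/- → run B
t=5: L0/L1/L2 = BCDFEG/A/- → run B
t=6: L0/L1/L2 = CDFEGH/AB/- → run C
t=7: L0/L1/L2 = CDFEGH/AB/- → run C
t=8: L0/L1/L2 = CDFEGH/AB/- → run C
t=9: L0/L1/L2 = DFEGH/ABC/- → run D
t=10: L0/L1/L2 = DFEGH/ABC/- → run D
t=11: L0/L1/L2 = DFEGH/ABC/- → run D
t=12: L0/L1/L2 = FEGH/ABCD/- → run F
t=13: L0/L1/L2 = FEGH/ABCD/- → run F
t=14: L0/L1/L2 = FEGH/ABCD/- → run F
t=15: L0/L1/L2 = EGH/ABCDF/- → run E
t=16: L0/L1/L2 = EGH/ABCDF/- → run E
t=17: L0/L1/L2 = GH/ABCDF/- → run G
t=18: L0/L1/L2 = GH/ABCDF/- → run G
t=19: L0/L1/L2 = H/ABCDF/- → run H
t=20: L0/L1/L2 = H/ABCDF/- → run H
t=21: L0/L1/L2 = H/ABCDF/- → run H
t=22: L0/L1/L2 = -/ABCDF/- → run A
t=23: L0/L1/L2 = -/ABCDF/- → run A
t=24: L0/L1/L2 = -/ABCDF/- → run A
t=25: L0/L1/L2 = -/ABCDF/- → run A
t=26: L0/L1/L2 = -/ABCDF/- → run A
t=27: L0/L1/L2 = -/BCDF/- → run B
t=28: L0/L1/L2 = -/BCDF/- → run B
t=29: L0/L1/L2 = -/CDF/- → run C
t=30: L0/L1/L2 = -/CDF/- → run C
t=31: L0/L1/L2 = -/CDF/- → run C
t=32: L0/L1/L2 = -/CDF/- → run C
t=33: L0/L1/L2 = -/CDF/- → run C
t=34: L0/L1/L2 = -/DF/- → run D
t=35: L0/L1/L2 = -/DF/- → run D
t=36: L0/L1/L2 = -/DF/- → run D
t=37: L0/L1/L2 = -/DF/- → run D
t=38: L0/L1/L2 = -/F/- → run F
t=39: L0/L1/L2 = -/F/- → run F
t=40: L0/L1/L2 = -/F/- → run F
t=41: L0/L1/L2 = -/F/- → run F
t=42: L0/L1/L2 = -/F/- → run F
t=43: (idle)
t=44: (idle)
t=45: (idle)
t=46: (idle)
t=47: (idle)
t=48: (idle)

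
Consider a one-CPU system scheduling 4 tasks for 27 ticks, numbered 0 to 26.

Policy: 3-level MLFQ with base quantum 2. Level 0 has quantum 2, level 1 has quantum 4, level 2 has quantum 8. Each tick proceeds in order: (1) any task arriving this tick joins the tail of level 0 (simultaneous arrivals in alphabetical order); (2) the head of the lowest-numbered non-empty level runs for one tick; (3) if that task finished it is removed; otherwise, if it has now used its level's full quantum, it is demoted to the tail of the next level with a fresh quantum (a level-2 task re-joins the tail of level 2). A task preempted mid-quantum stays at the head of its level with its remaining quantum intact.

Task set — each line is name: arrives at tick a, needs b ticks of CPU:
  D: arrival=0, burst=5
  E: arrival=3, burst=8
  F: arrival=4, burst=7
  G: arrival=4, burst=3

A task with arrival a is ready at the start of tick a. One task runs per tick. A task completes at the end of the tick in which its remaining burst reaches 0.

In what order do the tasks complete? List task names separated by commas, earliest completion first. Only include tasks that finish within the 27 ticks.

t=0: L0/L1/L2 = D/-/- → run D
t=1: L0/L1/L2 = D/-/- → run D
t=2: L0/L1/L2 = -/D/- → run D
t=3: L0/L1/L2 = E/D/- → run E
t=4: L0/L1/L2 = EFG/D/- → run E
t=5: L0/L1/L2 = FG/DE/- → run F
t=6: L0/L1/L2 = FG/DE/- → run F
t=7: L0/L1/L2 = G/DEF/- → run G
t=8: L0/L1/L2 = G/DEF/- → run G
t=9: L0/L1/L2 = -/DEFG/- → run D
t=10: L0/L1/L2 = -/DEFG/- → run D
t=11: L0/L1/L2 = -/EFG/- → run E
t=12: L0/L1/L2 = -/EFG/- → run E
t=13: L0/L1/L2 = -/EFG/- → run E
t=14: L0/L1/L2 = -/EFG/- → run E
t=15: L0/L1/L2 = -/FG/E → run F
t=16: L0/L1/L2 = -/FG/E → run F
t=17: L0/L1/L2 = -/FG/E → run F
t=18: L0/L1/L2 = -/FG/E → run F
t=19: L0/L1/L2 = -/G/EF → run G
t=20: L0/L1/L2 = -/-/EF → run E
t=21: L0/L1/L2 = -/-/EF → run E
t=22: L0/L1/L2 = -/-/F → run F
t=23: (idle)
t=24: (idle)
t=25: (idle)
t=26: (idle)

completion order = D, G, E, F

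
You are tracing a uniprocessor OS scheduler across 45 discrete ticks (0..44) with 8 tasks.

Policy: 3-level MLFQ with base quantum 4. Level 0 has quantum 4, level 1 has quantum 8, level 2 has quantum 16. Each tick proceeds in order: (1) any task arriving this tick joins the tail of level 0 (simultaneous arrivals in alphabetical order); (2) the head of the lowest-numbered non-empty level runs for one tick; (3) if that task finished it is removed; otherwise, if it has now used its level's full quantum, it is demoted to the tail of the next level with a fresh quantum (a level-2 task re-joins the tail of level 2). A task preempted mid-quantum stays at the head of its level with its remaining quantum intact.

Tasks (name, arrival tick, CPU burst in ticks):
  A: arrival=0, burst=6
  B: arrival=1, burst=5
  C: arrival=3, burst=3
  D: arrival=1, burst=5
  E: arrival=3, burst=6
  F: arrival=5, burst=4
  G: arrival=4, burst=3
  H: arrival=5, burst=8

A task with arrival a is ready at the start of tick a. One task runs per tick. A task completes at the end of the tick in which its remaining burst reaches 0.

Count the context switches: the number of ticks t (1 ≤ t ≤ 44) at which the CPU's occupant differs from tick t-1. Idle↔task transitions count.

t=0: L0/L1/L2 = A/-/- → run A
t=1: L0/L1/L2 = ABD/-/- → run A
t=2: L0/L1/L2 = ABD/-/- → run A
t=3: L0/L1/L2 = ABDCE/-/- → run A
t=4: L0/L1/L2 = BDCEG/A/- → run B
t=5: L0/L1/L2 = BDCEGFH/A/- → run B
t=6: L0/L1/L2 = BDCEGFH/A/- → run B
t=7: L0/L1/L2 = BDCEGFH/A/- → run B
t=8: L0/L1/L2 = DCEGFH/AB/- → run D
t=9: L0/L1/L2 = DCEGFH/AB/- → run D
t=10: L0/L1/L2 = DCEGFH/AB/- → run D
t=11: L0/L1/L2 = DCEGFH/AB/- → run D
t=12: L0/L1/L2 = CEGFH/ABD/- → run C
t=13: L0/L1/L2 = CEGFH/ABD/- → run C
t=14: L0/L1/L2 = CEGFH/ABD/- → run C
t=15: L0/L1/L2 = EGFH/ABD/- → run E
t=16: L0/L1/L2 = EGFH/ABD/- → run E
t=17: L0/L1/L2 = EGFH/ABD/- → run E
t=18: L0/L1/L2 = EGFH/ABD/- → run E
t=19: L0/L1/L2 = GFH/ABDE/- → run G
t=20: L0/L1/L2 = GFH/ABDE/- → run G
t=21: L0/L1/L2 = GFH/ABDE/- → run G
t=22: L0/L1/L2 = FH/ABDE/- → run F
t=23: L0/L1/L2 = FH/ABDE/- → run F
t=24: L0/L1/L2 = FH/ABDE/- → run F
t=25: L0/L1/L2 = FH/ABDE/- → run F
t=26: L0/L1/L2 = H/ABDE/- → run H
t=27: L0/L1/L2 = H/ABDE/- → run H
t=28: L0/L1/L2 = H/ABDE/- → run H
t=29: L0/L1/L2 = H/ABDE/- → run H
t=30: L0/L1/L2 = -/ABDEH/- → run A
t=31: L0/L1/L2 = -/ABDEH/- → run A
t=32: L0/L1/L2 = -/BDEH/- → run B
t=33: L0/L1/L2 = -/DEH/- → run D
t=34: L0/L1/L2 = -/EH/- → run E
t=35: L0/L1/L2 = -/EH/- → run E
t=36: L0/L1/L2 = -/H/- → run H
t=37: L0/L1/L2 = -/H/- → run H
t=38: L0/L1/L2 = -/H/- → run H
t=39: L0/L1/L2 = -/H/- → run H
t=40: (idle)
t=41: (idle)
t=42: (idle)
t=43: (idle)
t=44: (idle)

context switches = 13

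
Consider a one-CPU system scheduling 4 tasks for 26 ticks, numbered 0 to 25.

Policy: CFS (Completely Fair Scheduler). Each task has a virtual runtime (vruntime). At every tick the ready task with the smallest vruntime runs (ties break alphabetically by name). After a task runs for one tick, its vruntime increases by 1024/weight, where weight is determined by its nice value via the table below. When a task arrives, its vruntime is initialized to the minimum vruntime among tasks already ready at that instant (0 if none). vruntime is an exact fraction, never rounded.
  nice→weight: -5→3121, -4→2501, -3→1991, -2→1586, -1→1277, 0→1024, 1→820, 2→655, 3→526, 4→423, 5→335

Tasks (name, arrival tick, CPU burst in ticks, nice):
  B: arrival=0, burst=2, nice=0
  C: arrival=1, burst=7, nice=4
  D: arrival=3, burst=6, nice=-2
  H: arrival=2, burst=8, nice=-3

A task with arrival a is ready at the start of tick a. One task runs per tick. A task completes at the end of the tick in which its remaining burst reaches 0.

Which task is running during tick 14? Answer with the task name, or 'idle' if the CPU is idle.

running at tick 14 = D

t=0: vr[B=0] → run B
t=1: vr[B=1 C=1] → run B
t=2: vr[C=1 H=1] → run C
t=3: vr[C=1447/423 D=1 H=1] → run D
t=4: vr[C=1447/423 D=1305/793 H=1] → run H
t=5: vr[C=1447/423 D=1305/793 H=3015/1991] → run H
t=6: vr[C=1447/423 D=1305/793 H=4039/1991] → run D
t=7: vr[C=1447/423 D=1817/793 H=4039/1991] → run H
t=8: vr[C=1447/423 D=1817/793 H=5063/1991] → run D
t=9: vr[C=1447/423 D=2329/793 H=5063/1991] → run H
t=10: vr[C=1447/423 D=2329/793 H=6087/1991] → run D
t=11: vr[C=1447/423 D=2841/793 H=6087/1991] → run H
t=12: vr[C=1447/423 D=2841/793 H=7111/1991] → run C
t=13: vr[C=2471/423 D=2841/793 H=7111/1991] → run H
t=14: vr[C=2471/423 D=2841/793 H=8135/1991] → run D
t=15: vr[C=2471/423 D=3353/793 H=8135/1991] → run H
t=16: vr[C=2471/423 D=3353/793 H=9159/1991] → run D
t=17: vr[C=2471/423 H=9159/1991] → run H
t=18: vr[C=2471/423] → run C
t=19: vr[C=1165/141] → run C
t=20: vr[C=4519/423] → run C
t=21: vr[C=5543/423] → run C
t=22: vr[C=2189/141] → run C
t=23: (idle)
t=24: (idle)
t=25: (idle)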